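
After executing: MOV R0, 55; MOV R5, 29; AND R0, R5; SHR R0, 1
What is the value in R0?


Register state trace:
  MOV R0, 55  → R0 = 55 (0b00110111)
  MOV R5, 29  → R5 = 29 (0b00011101)
  AND R0, R5  → R0 = 55 AND 29 = 21 (0b00010101)
  SHR R0, 1  → R0 = 21 >> 1 = 10
Final: R0 = 10

10


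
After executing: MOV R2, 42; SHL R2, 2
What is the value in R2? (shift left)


Register state trace:
  MOV R2, 42  → R2 = 42
  SHL R2, 2  → R2 = 42 << 2 = 42 * 2^2 = 168
Final: R2 = 168

168


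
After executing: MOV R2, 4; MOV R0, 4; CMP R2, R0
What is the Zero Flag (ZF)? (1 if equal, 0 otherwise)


Register state trace:
  MOV R2, 4  → R2 = 4
  MOV R0, 4  → R0 = 4
  CMP R2, R0  → computes 4 - 4 = 0
  Result is zero, so values are equal
ZF = 1

1


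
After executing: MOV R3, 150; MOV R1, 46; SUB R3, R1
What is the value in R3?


Register state trace:
  MOV R3, 150  → R3 = 150
  MOV R1, 46  → R1 = 46
  SUB R3, R1  → R3 = 150 - 46 = 104
Final: R3 = 104

104


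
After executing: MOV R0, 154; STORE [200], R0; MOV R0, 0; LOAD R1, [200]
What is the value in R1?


Register and memory trace:
  MOV R0, 154  → R0 = 154
  STORE [200], R0  → mem[200] = 154
  MOV R0, 0  → R0 = 0
  LOAD R1, [200]  → R1 = mem[200] = 154
Final: R1 = 154

154


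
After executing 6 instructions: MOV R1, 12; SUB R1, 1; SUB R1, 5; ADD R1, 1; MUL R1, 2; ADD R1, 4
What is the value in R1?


Register state trace:
  MOV R1, 12  → R1 = 12
  SUB R1, 1  → R1 = 12 - 1 = 11
  SUB R1, 5  → R1 = 11 - 5 = 6
  ADD R1, 1  → R1 = 6 + 1 = 7
  MUL R1, 2  → R1 = 7 * 2 = 14
  ADD R1, 4  → R1 = 14 + 4 = 18
Final: R1 = 18

18


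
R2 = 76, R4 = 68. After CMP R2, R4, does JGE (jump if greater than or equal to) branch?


Trace:
  R2 = 76, R4 = 68
  CMP R2, R4  → compares 76 vs 68
  JGE checks: is 76 greater than or equal to 68?
  76 > 68, so condition is true
Branch taken: Yes

Yes


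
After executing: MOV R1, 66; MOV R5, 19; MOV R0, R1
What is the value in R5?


Register state trace:
  MOV R1, 66  → R1 = 66
  MOV R5, 19  → R5 = 19
  MOV R0, R1  → R0 = 66
Final: R5 = 19

19


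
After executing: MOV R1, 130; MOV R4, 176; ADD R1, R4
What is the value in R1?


Register state trace:
  MOV R1, 130  → R1 = 130
  MOV R4, 176  → R4 = 176
  ADD R1, R4  → R1 = 130 + 176 = 306
Final: R1 = 306

306


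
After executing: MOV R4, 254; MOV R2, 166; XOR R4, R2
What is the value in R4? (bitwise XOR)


Register state trace:
  MOV R4, 254  → R4 = 254 (0b11111110)
  MOV R2, 166  → R2 = 166 (0b10100110)
  XOR R4, R2  → R4 = 254 XOR 166 = 88 (0b01011000)
Final: R4 = 88

88


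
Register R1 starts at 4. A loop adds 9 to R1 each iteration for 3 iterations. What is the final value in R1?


Starting value: R1 = 4
  Iter 1: R1 = 4 + 9 = 13
  Iter 2: R1 = 13 + 9 = 22
  Iter 3: R1 = 22 + 9 = 31
Final: R1 = 31

31


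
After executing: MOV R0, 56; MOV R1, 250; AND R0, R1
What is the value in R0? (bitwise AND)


Register state trace:
  MOV R0, 56  → R0 = 56 (0b00111000)
  MOV R1, 250  → R1 = 250 (0b11111010)
  AND R0, R1  → R0 = 56 AND 250 = 56 (0b00111000)
Final: R0 = 56

56


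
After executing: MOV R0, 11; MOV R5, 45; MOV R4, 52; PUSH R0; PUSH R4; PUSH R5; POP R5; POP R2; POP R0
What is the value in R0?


Stack trace (top is rightmost):
  MOV R0, 11  → R0 = 11
  MOV R5, 45  → R5 = 45
  MOV R4, 52  → R4 = 52
  PUSH R0  → stack: [11]
  PUSH R4  → stack: [11, 52]
  PUSH R5  → stack: [11, 52, 45]
  POP R5  → R5 = 45, stack: [11, 52]
  POP R2  → R2 = 52, stack: [11]
  POP R0  → R0 = 11, stack: []
Final: R0 = 11

11


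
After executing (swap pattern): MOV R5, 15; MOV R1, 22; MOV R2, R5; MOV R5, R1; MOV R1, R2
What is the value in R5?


Register state trace (swap pattern):
  MOV R5, 15  → R5 = 15
  MOV R1, 22  → R1 = 22
  MOV R2, R5  → R2 = 15  (save R5)
  MOV R5, R1  → R5 = 22  (R5 gets R1's value)
  MOV R1, R2  → R1 = 15  (R1 gets saved value)
Final: R5 = 22

22


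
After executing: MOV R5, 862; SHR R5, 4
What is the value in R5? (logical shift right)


Register state trace:
  MOV R5, 862  → R5 = 862
  SHR R5, 4  → R5 = 862 >> 4 = 862 // 2^4 = 53
Final: R5 = 53

53


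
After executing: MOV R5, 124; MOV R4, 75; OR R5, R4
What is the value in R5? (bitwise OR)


Register state trace:
  MOV R5, 124  → R5 = 124 (0b01111100)
  MOV R4, 75  → R4 = 75 (0b01001011)
  OR R5, R4   → R5 = 124 OR 75 = 127 (0b01111111)
Final: R5 = 127

127


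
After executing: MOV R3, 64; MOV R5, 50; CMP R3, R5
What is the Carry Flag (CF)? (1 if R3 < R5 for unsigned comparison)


Register state trace:
  MOV R3, 64  → R3 = 64
  MOV R5, 50  → R5 = 50
  CMP R3, R5  → unsigned 64 - 50: no borrow
  64 >= 50, so CF = 0
CF = 0

0


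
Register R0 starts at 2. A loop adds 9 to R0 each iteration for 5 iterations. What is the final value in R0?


Starting value: R0 = 2
  Iter 1: R0 = 2 + 9 = 11
  Iter 2: R0 = 11 + 9 = 20
  Iter 3: R0 = 20 + 9 = 29
  Iter 4: R0 = 29 + 9 = 38
  Iter 5: R0 = 38 + 9 = 47
Final: R0 = 47

47


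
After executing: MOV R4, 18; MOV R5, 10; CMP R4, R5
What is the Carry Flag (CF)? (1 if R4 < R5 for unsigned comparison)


Register state trace:
  MOV R4, 18  → R4 = 18
  MOV R5, 10  → R5 = 10
  CMP R4, R5  → unsigned 18 - 10: no borrow
  18 >= 10, so CF = 0
CF = 0

0


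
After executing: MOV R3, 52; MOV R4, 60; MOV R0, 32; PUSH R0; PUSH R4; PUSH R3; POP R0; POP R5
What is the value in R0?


Stack trace (top is rightmost):
  MOV R3, 52  → R3 = 52
  MOV R4, 60  → R4 = 60
  MOV R0, 32  → R0 = 32
  PUSH R0  → stack: [32]
  PUSH R4  → stack: [32, 60]
  PUSH R3  → stack: [32, 60, 52]
  POP R0  → R0 = 52, stack: [32, 60]
  POP R5  → R5 = 60, stack: [32]
Final: R0 = 52

52


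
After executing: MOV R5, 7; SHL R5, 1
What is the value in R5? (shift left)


Register state trace:
  MOV R5, 7  → R5 = 7
  SHL R5, 1  → R5 = 7 << 1 = 7 * 2^1 = 14
Final: R5 = 14

14


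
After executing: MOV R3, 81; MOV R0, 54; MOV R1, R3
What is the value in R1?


Register state trace:
  MOV R3, 81  → R3 = 81
  MOV R0, 54  → R0 = 54
  MOV R1, R3  → R1 = 81
Final: R1 = 81

81


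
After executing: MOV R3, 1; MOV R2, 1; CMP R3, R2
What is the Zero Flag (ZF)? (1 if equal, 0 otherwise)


Register state trace:
  MOV R3, 1  → R3 = 1
  MOV R2, 1  → R2 = 1
  CMP R3, R2  → computes 1 - 1 = 0
  Result is zero, so values are equal
ZF = 1

1


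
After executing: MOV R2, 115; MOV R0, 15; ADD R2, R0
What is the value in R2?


Register state trace:
  MOV R2, 115  → R2 = 115
  MOV R0, 15  → R0 = 15
  ADD R2, R0  → R2 = 115 + 15 = 130
Final: R2 = 130

130


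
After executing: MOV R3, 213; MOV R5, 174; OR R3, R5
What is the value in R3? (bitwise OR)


Register state trace:
  MOV R3, 213  → R3 = 213 (0b11010101)
  MOV R5, 174  → R5 = 174 (0b10101110)
  OR R3, R5   → R3 = 213 OR 174 = 255 (0b11111111)
Final: R3 = 255

255


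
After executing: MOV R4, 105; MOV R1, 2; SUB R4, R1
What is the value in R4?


Register state trace:
  MOV R4, 105  → R4 = 105
  MOV R1, 2  → R1 = 2
  SUB R4, R1  → R4 = 105 - 2 = 103
Final: R4 = 103

103


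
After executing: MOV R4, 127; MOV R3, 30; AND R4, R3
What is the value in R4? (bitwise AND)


Register state trace:
  MOV R4, 127  → R4 = 127 (0b01111111)
  MOV R3, 30  → R3 = 30 (0b00011110)
  AND R4, R3  → R4 = 127 AND 30 = 30 (0b00011110)
Final: R4 = 30

30


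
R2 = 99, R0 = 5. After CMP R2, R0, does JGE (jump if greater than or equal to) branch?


Trace:
  R2 = 99, R0 = 5
  CMP R2, R0  → compares 99 vs 5
  JGE checks: is 99 greater than or equal to 5?
  99 > 5, so condition is true
Branch taken: Yes

Yes


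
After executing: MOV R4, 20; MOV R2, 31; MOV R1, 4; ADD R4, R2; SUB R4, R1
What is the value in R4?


Register state trace:
  MOV R4, 20  → R4 = 20
  MOV R2, 31  → R2 = 31
  MOV R1, 4  → R1 = 4
  ADD R4, R2  → R4 = 20 + 31 = 51
  SUB R4, R1  → R4 = 51 - 4 = 47
Final: R4 = 47

47


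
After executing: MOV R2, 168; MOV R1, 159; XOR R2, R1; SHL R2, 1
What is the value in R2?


Register state trace:
  MOV R2, 168  → R2 = 168 (0b10101000)
  MOV R1, 159  → R1 = 159 (0b10011111)
  XOR R2, R1  → R2 = 168 XOR 159 = 55 (0b00110111)
  SHL R2, 1  → R2 = 55 << 1 = 110
Final: R2 = 110

110


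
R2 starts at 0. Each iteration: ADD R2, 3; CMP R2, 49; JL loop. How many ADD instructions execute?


Loop trace (R2 starts at 0, target 49, step 3):
  ADD #1: R2 = 0 + 3 = 3  → 3 < 49, loop
  ADD #2: R2 = 3 + 3 = 6  → 6 < 49, loop
  ADD #3: R2 = 6 + 3 = 9  → 9 < 49, loop
  ADD #4: R2 = 9 + 3 = 12  → 12 < 49, loop
  ADD #5: R2 = 12 + 3 = 15  → 15 < 49, loop
  ADD #6: R2 = 15 + 3 = 18  → 18 < 49, loop
  ADD #7: R2 = 18 + 3 = 21  → 21 < 49, loop
  ADD #8: R2 = 21 + 3 = 24  → 24 < 49, loop
  ADD #9: R2 = 24 + 3 = 27  → 27 < 49, loop
  ADD #10: R2 = 27 + 3 = 30  → 30 < 49, loop
  ADD #11: R2 = 30 + 3 = 33  → 33 < 49, loop
  ADD #12: R2 = 33 + 3 = 36  → 36 < 49, loop
  ADD #13: R2 = 36 + 3 = 39  → 39 < 49, loop
  ADD #14: R2 = 39 + 3 = 42  → 42 < 49, loop
  ADD #15: R2 = 42 + 3 = 45  → 45 < 49, loop
  ADD #16: R2 = 45 + 3 = 48  → 48 < 49, loop
  ADD #17: R2 = 48 + 3 = 51  → 51 >= 49, exit
Total ADD instructions: 17

17


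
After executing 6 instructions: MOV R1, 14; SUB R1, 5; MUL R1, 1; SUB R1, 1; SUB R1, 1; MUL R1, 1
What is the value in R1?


Register state trace:
  MOV R1, 14  → R1 = 14
  SUB R1, 5  → R1 = 14 - 5 = 9
  MUL R1, 1  → R1 = 9 * 1 = 9
  SUB R1, 1  → R1 = 9 - 1 = 8
  SUB R1, 1  → R1 = 8 - 1 = 7
  MUL R1, 1  → R1 = 7 * 1 = 7
Final: R1 = 7

7


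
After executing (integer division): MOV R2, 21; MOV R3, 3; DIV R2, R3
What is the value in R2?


Register state trace:
  MOV R2, 21  → R2 = 21
  MOV R3, 3  → R3 = 3
  DIV R2, R3  → R2 = 21 // 3 = 7
Final: R2 = 7

7


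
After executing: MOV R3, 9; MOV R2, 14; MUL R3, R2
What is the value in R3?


Register state trace:
  MOV R3, 9  → R3 = 9
  MOV R2, 14  → R2 = 14
  MUL R3, R2  → R3 = 9 * 14 = 126
Final: R3 = 126

126


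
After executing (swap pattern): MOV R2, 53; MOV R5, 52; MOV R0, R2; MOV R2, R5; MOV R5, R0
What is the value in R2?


Register state trace (swap pattern):
  MOV R2, 53  → R2 = 53
  MOV R5, 52  → R5 = 52
  MOV R0, R2  → R0 = 53  (save R2)
  MOV R2, R5  → R2 = 52  (R2 gets R5's value)
  MOV R5, R0  → R5 = 53  (R5 gets saved value)
Final: R2 = 52

52


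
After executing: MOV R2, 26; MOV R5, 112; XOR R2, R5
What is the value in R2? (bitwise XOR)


Register state trace:
  MOV R2, 26  → R2 = 26 (0b00011010)
  MOV R5, 112  → R5 = 112 (0b01110000)
  XOR R2, R5  → R2 = 26 XOR 112 = 106 (0b01101010)
Final: R2 = 106

106


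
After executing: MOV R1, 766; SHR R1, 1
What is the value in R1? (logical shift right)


Register state trace:
  MOV R1, 766  → R1 = 766
  SHR R1, 1  → R1 = 766 >> 1 = 766 // 2^1 = 383
Final: R1 = 383

383


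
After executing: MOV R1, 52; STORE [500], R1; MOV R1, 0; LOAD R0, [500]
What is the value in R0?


Register and memory trace:
  MOV R1, 52  → R1 = 52
  STORE [500], R1  → mem[500] = 52
  MOV R1, 0  → R1 = 0
  LOAD R0, [500]  → R0 = mem[500] = 52
Final: R0 = 52

52


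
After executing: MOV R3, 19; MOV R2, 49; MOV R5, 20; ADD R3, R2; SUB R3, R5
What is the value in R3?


Register state trace:
  MOV R3, 19  → R3 = 19
  MOV R2, 49  → R2 = 49
  MOV R5, 20  → R5 = 20
  ADD R3, R2  → R3 = 19 + 49 = 68
  SUB R3, R5  → R3 = 68 - 20 = 48
Final: R3 = 48

48


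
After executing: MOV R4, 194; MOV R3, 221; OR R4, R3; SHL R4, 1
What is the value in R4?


Register state trace:
  MOV R4, 194  → R4 = 194 (0b11000010)
  MOV R3, 221  → R3 = 221 (0b11011101)
  OR R4, R3  → R4 = 194 OR 221 = 223 (0b11011111)
  SHL R4, 1  → R4 = 223 << 1 = 446
Final: R4 = 446

446


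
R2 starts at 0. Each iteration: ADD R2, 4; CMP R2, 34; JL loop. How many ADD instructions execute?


Loop trace (R2 starts at 0, target 34, step 4):
  ADD #1: R2 = 0 + 4 = 4  → 4 < 34, loop
  ADD #2: R2 = 4 + 4 = 8  → 8 < 34, loop
  ADD #3: R2 = 8 + 4 = 12  → 12 < 34, loop
  ADD #4: R2 = 12 + 4 = 16  → 16 < 34, loop
  ADD #5: R2 = 16 + 4 = 20  → 20 < 34, loop
  ADD #6: R2 = 20 + 4 = 24  → 24 < 34, loop
  ADD #7: R2 = 24 + 4 = 28  → 28 < 34, loop
  ADD #8: R2 = 28 + 4 = 32  → 32 < 34, loop
  ADD #9: R2 = 32 + 4 = 36  → 36 >= 34, exit
Total ADD instructions: 9

9


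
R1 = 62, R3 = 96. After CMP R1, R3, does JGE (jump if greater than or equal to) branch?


Trace:
  R1 = 62, R3 = 96
  CMP R1, R3  → compares 62 vs 96
  JGE checks: is 62 greater than or equal to 96?
  62 < 96, so condition is false
Branch taken: No

No


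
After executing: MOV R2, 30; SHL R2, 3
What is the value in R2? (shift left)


Register state trace:
  MOV R2, 30  → R2 = 30
  SHL R2, 3  → R2 = 30 << 3 = 30 * 2^3 = 240
Final: R2 = 240

240


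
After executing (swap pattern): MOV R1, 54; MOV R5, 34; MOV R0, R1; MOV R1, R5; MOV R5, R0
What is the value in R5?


Register state trace (swap pattern):
  MOV R1, 54  → R1 = 54
  MOV R5, 34  → R5 = 34
  MOV R0, R1  → R0 = 54  (save R1)
  MOV R1, R5  → R1 = 34  (R1 gets R5's value)
  MOV R5, R0  → R5 = 54  (R5 gets saved value)
Final: R5 = 54

54


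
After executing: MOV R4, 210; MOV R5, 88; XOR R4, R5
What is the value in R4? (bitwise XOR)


Register state trace:
  MOV R4, 210  → R4 = 210 (0b11010010)
  MOV R5, 88  → R5 = 88 (0b01011000)
  XOR R4, R5  → R4 = 210 XOR 88 = 138 (0b10001010)
Final: R4 = 138

138


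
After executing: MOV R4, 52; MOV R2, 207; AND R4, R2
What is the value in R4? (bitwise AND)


Register state trace:
  MOV R4, 52  → R4 = 52 (0b00110100)
  MOV R2, 207  → R2 = 207 (0b11001111)
  AND R4, R2  → R4 = 52 AND 207 = 4 (0b00000100)
Final: R4 = 4

4


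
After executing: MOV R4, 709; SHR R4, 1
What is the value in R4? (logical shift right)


Register state trace:
  MOV R4, 709  → R4 = 709
  SHR R4, 1  → R4 = 709 >> 1 = 709 // 2^1 = 354
Final: R4 = 354

354


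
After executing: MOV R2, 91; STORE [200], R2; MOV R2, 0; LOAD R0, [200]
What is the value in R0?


Register and memory trace:
  MOV R2, 91  → R2 = 91
  STORE [200], R2  → mem[200] = 91
  MOV R2, 0  → R2 = 0
  LOAD R0, [200]  → R0 = mem[200] = 91
Final: R0 = 91

91


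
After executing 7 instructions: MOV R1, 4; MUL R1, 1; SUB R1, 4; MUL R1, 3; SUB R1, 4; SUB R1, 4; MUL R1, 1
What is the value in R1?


Register state trace:
  MOV R1, 4  → R1 = 4
  MUL R1, 1  → R1 = 4 * 1 = 4
  SUB R1, 4  → R1 = 4 - 4 = 0
  MUL R1, 3  → R1 = 0 * 3 = 0
  SUB R1, 4  → R1 = 0 - 4 = -4
  SUB R1, 4  → R1 = -4 - 4 = -8
  MUL R1, 1  → R1 = -8 * 1 = -8
Final: R1 = -8

-8


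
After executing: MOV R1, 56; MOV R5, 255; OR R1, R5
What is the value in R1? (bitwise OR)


Register state trace:
  MOV R1, 56  → R1 = 56 (0b00111000)
  MOV R5, 255  → R5 = 255 (0b11111111)
  OR R1, R5   → R1 = 56 OR 255 = 255 (0b11111111)
Final: R1 = 255

255


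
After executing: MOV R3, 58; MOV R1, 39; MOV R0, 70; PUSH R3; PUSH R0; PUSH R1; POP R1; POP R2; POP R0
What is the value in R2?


Stack trace (top is rightmost):
  MOV R3, 58  → R3 = 58
  MOV R1, 39  → R1 = 39
  MOV R0, 70  → R0 = 70
  PUSH R3  → stack: [58]
  PUSH R0  → stack: [58, 70]
  PUSH R1  → stack: [58, 70, 39]
  POP R1  → R1 = 39, stack: [58, 70]
  POP R2  → R2 = 70, stack: [58]
  POP R0  → R0 = 58, stack: []
Final: R2 = 70

70


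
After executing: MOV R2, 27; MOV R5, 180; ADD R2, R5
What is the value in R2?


Register state trace:
  MOV R2, 27  → R2 = 27
  MOV R5, 180  → R5 = 180
  ADD R2, R5  → R2 = 27 + 180 = 207
Final: R2 = 207

207


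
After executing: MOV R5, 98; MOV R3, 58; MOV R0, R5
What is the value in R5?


Register state trace:
  MOV R5, 98  → R5 = 98
  MOV R3, 58  → R3 = 58
  MOV R0, R5  → R0 = 98
Final: R5 = 98

98


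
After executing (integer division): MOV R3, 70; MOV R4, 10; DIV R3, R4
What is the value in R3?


Register state trace:
  MOV R3, 70  → R3 = 70
  MOV R4, 10  → R4 = 10
  DIV R3, R4  → R3 = 70 // 10 = 7
Final: R3 = 7

7


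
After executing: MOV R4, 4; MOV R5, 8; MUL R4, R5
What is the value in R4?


Register state trace:
  MOV R4, 4  → R4 = 4
  MOV R5, 8  → R5 = 8
  MUL R4, R5  → R4 = 4 * 8 = 32
Final: R4 = 32

32


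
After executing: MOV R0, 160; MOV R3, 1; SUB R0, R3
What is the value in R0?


Register state trace:
  MOV R0, 160  → R0 = 160
  MOV R3, 1  → R3 = 1
  SUB R0, R3  → R0 = 160 - 1 = 159
Final: R0 = 159

159


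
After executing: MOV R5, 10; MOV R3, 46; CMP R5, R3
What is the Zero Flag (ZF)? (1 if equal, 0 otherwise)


Register state trace:
  MOV R5, 10  → R5 = 10
  MOV R3, 46  → R3 = 46
  CMP R5, R3  → computes 10 - 46 = -36
  Result is nonzero, so values are not equal
ZF = 0

0


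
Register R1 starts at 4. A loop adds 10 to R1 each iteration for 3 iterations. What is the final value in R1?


Starting value: R1 = 4
  Iter 1: R1 = 4 + 10 = 14
  Iter 2: R1 = 14 + 10 = 24
  Iter 3: R1 = 24 + 10 = 34
Final: R1 = 34

34


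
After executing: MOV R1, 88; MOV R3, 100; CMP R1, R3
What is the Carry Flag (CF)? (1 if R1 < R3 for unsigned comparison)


Register state trace:
  MOV R1, 88  → R1 = 88
  MOV R3, 100  → R3 = 100
  CMP R1, R3  → unsigned 88 - 100: borrow occurs
  88 < 100, so CF = 1
CF = 1

1


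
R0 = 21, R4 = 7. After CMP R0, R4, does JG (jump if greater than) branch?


Trace:
  R0 = 21, R4 = 7
  CMP R0, R4  → compares 21 vs 7
  JG checks: is 21 greater than 7?
  21 > 7, so condition is true
Branch taken: Yes

Yes


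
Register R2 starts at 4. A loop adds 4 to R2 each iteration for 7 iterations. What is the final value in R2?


Starting value: R2 = 4
  Iter 1: R2 = 4 + 4 = 8
  Iter 2: R2 = 8 + 4 = 12
  Iter 3: R2 = 12 + 4 = 16
  Iter 4: R2 = 16 + 4 = 20
  Iter 5: R2 = 20 + 4 = 24
  Iter 6: R2 = 24 + 4 = 28
  Iter 7: R2 = 28 + 4 = 32
Final: R2 = 32

32


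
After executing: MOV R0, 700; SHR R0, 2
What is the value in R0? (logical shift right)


Register state trace:
  MOV R0, 700  → R0 = 700
  SHR R0, 2  → R0 = 700 >> 2 = 700 // 2^2 = 175
Final: R0 = 175

175


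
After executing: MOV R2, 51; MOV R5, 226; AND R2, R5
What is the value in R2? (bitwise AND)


Register state trace:
  MOV R2, 51  → R2 = 51 (0b00110011)
  MOV R5, 226  → R5 = 226 (0b11100010)
  AND R2, R5  → R2 = 51 AND 226 = 34 (0b00100010)
Final: R2 = 34

34


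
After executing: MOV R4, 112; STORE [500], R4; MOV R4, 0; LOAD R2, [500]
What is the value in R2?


Register and memory trace:
  MOV R4, 112  → R4 = 112
  STORE [500], R4  → mem[500] = 112
  MOV R4, 0  → R4 = 0
  LOAD R2, [500]  → R2 = mem[500] = 112
Final: R2 = 112

112


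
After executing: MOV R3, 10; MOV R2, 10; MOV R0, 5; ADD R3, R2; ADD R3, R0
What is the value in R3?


Register state trace:
  MOV R3, 10  → R3 = 10
  MOV R2, 10  → R2 = 10
  MOV R0, 5  → R0 = 5
  ADD R3, R2  → R3 = 10 + 10 = 20
  ADD R3, R0  → R3 = 20 + 5 = 25
Final: R3 = 25

25


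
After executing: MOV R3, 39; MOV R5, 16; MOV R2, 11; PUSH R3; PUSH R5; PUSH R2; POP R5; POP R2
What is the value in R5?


Stack trace (top is rightmost):
  MOV R3, 39  → R3 = 39
  MOV R5, 16  → R5 = 16
  MOV R2, 11  → R2 = 11
  PUSH R3  → stack: [39]
  PUSH R5  → stack: [39, 16]
  PUSH R2  → stack: [39, 16, 11]
  POP R5  → R5 = 11, stack: [39, 16]
  POP R2  → R2 = 16, stack: [39]
Final: R5 = 11

11


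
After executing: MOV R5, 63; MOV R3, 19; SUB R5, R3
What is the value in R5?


Register state trace:
  MOV R5, 63  → R5 = 63
  MOV R3, 19  → R3 = 19
  SUB R5, R3  → R5 = 63 - 19 = 44
Final: R5 = 44

44


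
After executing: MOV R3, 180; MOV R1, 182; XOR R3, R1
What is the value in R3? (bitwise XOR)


Register state trace:
  MOV R3, 180  → R3 = 180 (0b10110100)
  MOV R1, 182  → R1 = 182 (0b10110110)
  XOR R3, R1  → R3 = 180 XOR 182 = 2 (0b00000010)
Final: R3 = 2

2


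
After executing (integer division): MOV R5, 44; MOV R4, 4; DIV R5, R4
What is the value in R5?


Register state trace:
  MOV R5, 44  → R5 = 44
  MOV R4, 4  → R4 = 4
  DIV R5, R4  → R5 = 44 // 4 = 11
Final: R5 = 11

11


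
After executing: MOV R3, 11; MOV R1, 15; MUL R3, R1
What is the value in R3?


Register state trace:
  MOV R3, 11  → R3 = 11
  MOV R1, 15  → R1 = 15
  MUL R3, R1  → R3 = 11 * 15 = 165
Final: R3 = 165

165


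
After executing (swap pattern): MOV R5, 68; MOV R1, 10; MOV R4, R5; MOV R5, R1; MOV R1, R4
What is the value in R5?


Register state trace (swap pattern):
  MOV R5, 68  → R5 = 68
  MOV R1, 10  → R1 = 10
  MOV R4, R5  → R4 = 68  (save R5)
  MOV R5, R1  → R5 = 10  (R5 gets R1's value)
  MOV R1, R4  → R1 = 68  (R1 gets saved value)
Final: R5 = 10

10


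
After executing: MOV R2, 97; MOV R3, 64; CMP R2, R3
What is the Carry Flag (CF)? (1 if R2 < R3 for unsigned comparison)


Register state trace:
  MOV R2, 97  → R2 = 97
  MOV R3, 64  → R3 = 64
  CMP R2, R3  → unsigned 97 - 64: no borrow
  97 >= 64, so CF = 0
CF = 0

0


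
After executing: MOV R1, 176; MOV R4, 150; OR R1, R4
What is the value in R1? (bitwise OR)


Register state trace:
  MOV R1, 176  → R1 = 176 (0b10110000)
  MOV R4, 150  → R4 = 150 (0b10010110)
  OR R1, R4   → R1 = 176 OR 150 = 182 (0b10110110)
Final: R1 = 182

182


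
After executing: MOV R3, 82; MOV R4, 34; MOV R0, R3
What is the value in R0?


Register state trace:
  MOV R3, 82  → R3 = 82
  MOV R4, 34  → R4 = 34
  MOV R0, R3  → R0 = 82
Final: R0 = 82

82


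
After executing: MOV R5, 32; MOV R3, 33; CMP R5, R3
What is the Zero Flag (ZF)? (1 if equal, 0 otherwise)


Register state trace:
  MOV R5, 32  → R5 = 32
  MOV R3, 33  → R3 = 33
  CMP R5, R3  → computes 32 - 33 = -1
  Result is nonzero, so values are not equal
ZF = 0

0


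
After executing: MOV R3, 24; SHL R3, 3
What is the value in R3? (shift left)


Register state trace:
  MOV R3, 24  → R3 = 24
  SHL R3, 3  → R3 = 24 << 3 = 24 * 2^3 = 192
Final: R3 = 192

192


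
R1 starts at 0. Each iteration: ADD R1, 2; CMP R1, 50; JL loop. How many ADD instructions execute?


Loop trace (R1 starts at 0, target 50, step 2):
  ADD #1: R1 = 0 + 2 = 2  → 2 < 50, loop
  ADD #2: R1 = 2 + 2 = 4  → 4 < 50, loop
  ADD #3: R1 = 4 + 2 = 6  → 6 < 50, loop
  ADD #4: R1 = 6 + 2 = 8  → 8 < 50, loop
  ADD #5: R1 = 8 + 2 = 10  → 10 < 50, loop
  ADD #6: R1 = 10 + 2 = 12  → 12 < 50, loop
  ADD #7: R1 = 12 + 2 = 14  → 14 < 50, loop
  ADD #8: R1 = 14 + 2 = 16  → 16 < 50, loop
  ADD #9: R1 = 16 + 2 = 18  → 18 < 50, loop
  ADD #10: R1 = 18 + 2 = 20  → 20 < 50, loop
  ADD #11: R1 = 20 + 2 = 22  → 22 < 50, loop
  ADD #12: R1 = 22 + 2 = 24  → 24 < 50, loop
  ADD #13: R1 = 24 + 2 = 26  → 26 < 50, loop
  ADD #14: R1 = 26 + 2 = 28  → 28 < 50, loop
  ADD #15: R1 = 28 + 2 = 30  → 30 < 50, loop
  ADD #16: R1 = 30 + 2 = 32  → 32 < 50, loop
  ADD #17: R1 = 32 + 2 = 34  → 34 < 50, loop
  ADD #18: R1 = 34 + 2 = 36  → 36 < 50, loop
  ADD #19: R1 = 36 + 2 = 38  → 38 < 50, loop
  ADD #20: R1 = 38 + 2 = 40  → 40 < 50, loop
  ADD #21: R1 = 40 + 2 = 42  → 42 < 50, loop
  ADD #22: R1 = 42 + 2 = 44  → 44 < 50, loop
  ADD #23: R1 = 44 + 2 = 46  → 46 < 50, loop
  ADD #24: R1 = 46 + 2 = 48  → 48 < 50, loop
  ADD #25: R1 = 48 + 2 = 50  → 50 >= 50, exit
Total ADD instructions: 25

25


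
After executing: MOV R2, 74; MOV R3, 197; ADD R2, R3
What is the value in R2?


Register state trace:
  MOV R2, 74  → R2 = 74
  MOV R3, 197  → R3 = 197
  ADD R2, R3  → R2 = 74 + 197 = 271
Final: R2 = 271

271


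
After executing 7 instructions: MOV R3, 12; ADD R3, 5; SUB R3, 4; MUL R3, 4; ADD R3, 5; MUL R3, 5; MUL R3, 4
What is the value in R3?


Register state trace:
  MOV R3, 12  → R3 = 12
  ADD R3, 5  → R3 = 12 + 5 = 17
  SUB R3, 4  → R3 = 17 - 4 = 13
  MUL R3, 4  → R3 = 13 * 4 = 52
  ADD R3, 5  → R3 = 52 + 5 = 57
  MUL R3, 5  → R3 = 57 * 5 = 285
  MUL R3, 4  → R3 = 285 * 4 = 1140
Final: R3 = 1140

1140


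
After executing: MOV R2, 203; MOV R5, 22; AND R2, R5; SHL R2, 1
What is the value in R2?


Register state trace:
  MOV R2, 203  → R2 = 203 (0b11001011)
  MOV R5, 22  → R5 = 22 (0b00010110)
  AND R2, R5  → R2 = 203 AND 22 = 2 (0b00000010)
  SHL R2, 1  → R2 = 2 << 1 = 4
Final: R2 = 4

4


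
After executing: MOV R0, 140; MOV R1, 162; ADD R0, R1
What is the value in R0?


Register state trace:
  MOV R0, 140  → R0 = 140
  MOV R1, 162  → R1 = 162
  ADD R0, R1  → R0 = 140 + 162 = 302
Final: R0 = 302

302


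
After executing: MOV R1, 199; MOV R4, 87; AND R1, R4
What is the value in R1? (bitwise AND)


Register state trace:
  MOV R1, 199  → R1 = 199 (0b11000111)
  MOV R4, 87  → R4 = 87 (0b01010111)
  AND R1, R4  → R1 = 199 AND 87 = 71 (0b01000111)
Final: R1 = 71

71


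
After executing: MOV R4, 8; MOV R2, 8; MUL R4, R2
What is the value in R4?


Register state trace:
  MOV R4, 8  → R4 = 8
  MOV R2, 8  → R2 = 8
  MUL R4, R2  → R4 = 8 * 8 = 64
Final: R4 = 64

64


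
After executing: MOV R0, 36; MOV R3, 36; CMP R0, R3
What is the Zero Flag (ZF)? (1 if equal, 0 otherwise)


Register state trace:
  MOV R0, 36  → R0 = 36
  MOV R3, 36  → R3 = 36
  CMP R0, R3  → computes 36 - 36 = 0
  Result is zero, so values are equal
ZF = 1

1


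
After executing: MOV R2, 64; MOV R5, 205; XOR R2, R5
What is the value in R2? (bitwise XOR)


Register state trace:
  MOV R2, 64  → R2 = 64 (0b01000000)
  MOV R5, 205  → R5 = 205 (0b11001101)
  XOR R2, R5  → R2 = 64 XOR 205 = 141 (0b10001101)
Final: R2 = 141

141


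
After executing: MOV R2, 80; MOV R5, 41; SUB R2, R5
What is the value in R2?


Register state trace:
  MOV R2, 80  → R2 = 80
  MOV R5, 41  → R5 = 41
  SUB R2, R5  → R2 = 80 - 41 = 39
Final: R2 = 39

39


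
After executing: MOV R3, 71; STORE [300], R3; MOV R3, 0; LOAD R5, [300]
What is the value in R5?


Register and memory trace:
  MOV R3, 71  → R3 = 71
  STORE [300], R3  → mem[300] = 71
  MOV R3, 0  → R3 = 0
  LOAD R5, [300]  → R5 = mem[300] = 71
Final: R5 = 71

71


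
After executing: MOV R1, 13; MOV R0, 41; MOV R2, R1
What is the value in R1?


Register state trace:
  MOV R1, 13  → R1 = 13
  MOV R0, 41  → R0 = 41
  MOV R2, R1  → R2 = 13
Final: R1 = 13

13


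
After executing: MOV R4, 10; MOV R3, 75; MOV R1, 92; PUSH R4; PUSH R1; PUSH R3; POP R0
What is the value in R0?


Stack trace (top is rightmost):
  MOV R4, 10  → R4 = 10
  MOV R3, 75  → R3 = 75
  MOV R1, 92  → R1 = 92
  PUSH R4  → stack: [10]
  PUSH R1  → stack: [10, 92]
  PUSH R3  → stack: [10, 92, 75]
  POP R0  → R0 = 75, stack: [10, 92]
Final: R0 = 75

75


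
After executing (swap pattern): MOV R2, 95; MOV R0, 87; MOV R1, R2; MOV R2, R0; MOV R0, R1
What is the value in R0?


Register state trace (swap pattern):
  MOV R2, 95  → R2 = 95
  MOV R0, 87  → R0 = 87
  MOV R1, R2  → R1 = 95  (save R2)
  MOV R2, R0  → R2 = 87  (R2 gets R0's value)
  MOV R0, R1  → R0 = 95  (R0 gets saved value)
Final: R0 = 95

95


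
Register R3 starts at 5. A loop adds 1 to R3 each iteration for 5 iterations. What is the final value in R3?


Starting value: R3 = 5
  Iter 1: R3 = 5 + 1 = 6
  Iter 2: R3 = 6 + 1 = 7
  Iter 3: R3 = 7 + 1 = 8
  Iter 4: R3 = 8 + 1 = 9
  Iter 5: R3 = 9 + 1 = 10
Final: R3 = 10

10


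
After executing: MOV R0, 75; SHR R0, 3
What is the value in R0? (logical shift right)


Register state trace:
  MOV R0, 75  → R0 = 75
  SHR R0, 3  → R0 = 75 >> 3 = 75 // 2^3 = 9
Final: R0 = 9

9


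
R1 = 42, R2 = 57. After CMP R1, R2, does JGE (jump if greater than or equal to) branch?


Trace:
  R1 = 42, R2 = 57
  CMP R1, R2  → compares 42 vs 57
  JGE checks: is 42 greater than or equal to 57?
  42 < 57, so condition is false
Branch taken: No

No


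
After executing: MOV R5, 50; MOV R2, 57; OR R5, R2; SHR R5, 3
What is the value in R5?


Register state trace:
  MOV R5, 50  → R5 = 50 (0b00110010)
  MOV R2, 57  → R2 = 57 (0b00111001)
  OR R5, R2  → R5 = 50 OR 57 = 59 (0b00111011)
  SHR R5, 3  → R5 = 59 >> 3 = 7
Final: R5 = 7

7


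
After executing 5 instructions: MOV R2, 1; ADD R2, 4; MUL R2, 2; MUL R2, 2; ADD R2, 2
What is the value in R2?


Register state trace:
  MOV R2, 1  → R2 = 1
  ADD R2, 4  → R2 = 1 + 4 = 5
  MUL R2, 2  → R2 = 5 * 2 = 10
  MUL R2, 2  → R2 = 10 * 2 = 20
  ADD R2, 2  → R2 = 20 + 2 = 22
Final: R2 = 22

22


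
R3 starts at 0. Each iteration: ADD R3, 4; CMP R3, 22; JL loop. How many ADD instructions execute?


Loop trace (R3 starts at 0, target 22, step 4):
  ADD #1: R3 = 0 + 4 = 4  → 4 < 22, loop
  ADD #2: R3 = 4 + 4 = 8  → 8 < 22, loop
  ADD #3: R3 = 8 + 4 = 12  → 12 < 22, loop
  ADD #4: R3 = 12 + 4 = 16  → 16 < 22, loop
  ADD #5: R3 = 16 + 4 = 20  → 20 < 22, loop
  ADD #6: R3 = 20 + 4 = 24  → 24 >= 22, exit
Total ADD instructions: 6

6


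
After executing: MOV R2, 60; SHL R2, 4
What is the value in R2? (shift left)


Register state trace:
  MOV R2, 60  → R2 = 60
  SHL R2, 4  → R2 = 60 << 4 = 60 * 2^4 = 960
Final: R2 = 960

960


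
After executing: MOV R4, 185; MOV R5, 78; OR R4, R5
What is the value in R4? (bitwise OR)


Register state trace:
  MOV R4, 185  → R4 = 185 (0b10111001)
  MOV R5, 78  → R5 = 78 (0b01001110)
  OR R4, R5   → R4 = 185 OR 78 = 255 (0b11111111)
Final: R4 = 255

255


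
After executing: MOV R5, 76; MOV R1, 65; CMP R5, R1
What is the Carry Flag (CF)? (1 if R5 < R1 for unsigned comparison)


Register state trace:
  MOV R5, 76  → R5 = 76
  MOV R1, 65  → R1 = 65
  CMP R5, R1  → unsigned 76 - 65: no borrow
  76 >= 65, so CF = 0
CF = 0

0


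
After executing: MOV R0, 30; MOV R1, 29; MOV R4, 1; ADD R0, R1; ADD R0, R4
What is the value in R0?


Register state trace:
  MOV R0, 30  → R0 = 30
  MOV R1, 29  → R1 = 29
  MOV R4, 1  → R4 = 1
  ADD R0, R1  → R0 = 30 + 29 = 59
  ADD R0, R4  → R0 = 59 + 1 = 60
Final: R0 = 60

60


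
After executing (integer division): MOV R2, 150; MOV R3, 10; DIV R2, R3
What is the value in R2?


Register state trace:
  MOV R2, 150  → R2 = 150
  MOV R3, 10  → R3 = 10
  DIV R2, R3  → R2 = 150 // 10 = 15
Final: R2 = 15

15


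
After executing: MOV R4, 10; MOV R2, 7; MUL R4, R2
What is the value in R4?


Register state trace:
  MOV R4, 10  → R4 = 10
  MOV R2, 7  → R2 = 7
  MUL R4, R2  → R4 = 10 * 7 = 70
Final: R4 = 70

70


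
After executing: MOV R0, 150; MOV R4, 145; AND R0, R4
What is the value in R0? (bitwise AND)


Register state trace:
  MOV R0, 150  → R0 = 150 (0b10010110)
  MOV R4, 145  → R4 = 145 (0b10010001)
  AND R0, R4  → R0 = 150 AND 145 = 144 (0b10010000)
Final: R0 = 144

144


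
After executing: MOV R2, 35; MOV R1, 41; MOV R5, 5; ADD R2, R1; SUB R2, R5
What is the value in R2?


Register state trace:
  MOV R2, 35  → R2 = 35
  MOV R1, 41  → R1 = 41
  MOV R5, 5  → R5 = 5
  ADD R2, R1  → R2 = 35 + 41 = 76
  SUB R2, R5  → R2 = 76 - 5 = 71
Final: R2 = 71

71


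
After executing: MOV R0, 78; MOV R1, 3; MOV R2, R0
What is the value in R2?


Register state trace:
  MOV R0, 78  → R0 = 78
  MOV R1, 3  → R1 = 3
  MOV R2, R0  → R2 = 78
Final: R2 = 78

78


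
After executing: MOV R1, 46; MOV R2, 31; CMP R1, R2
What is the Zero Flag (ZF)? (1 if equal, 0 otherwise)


Register state trace:
  MOV R1, 46  → R1 = 46
  MOV R2, 31  → R2 = 31
  CMP R1, R2  → computes 46 - 31 = 15
  Result is nonzero, so values are not equal
ZF = 0

0


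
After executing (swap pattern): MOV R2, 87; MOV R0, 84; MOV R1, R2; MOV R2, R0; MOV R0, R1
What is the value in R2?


Register state trace (swap pattern):
  MOV R2, 87  → R2 = 87
  MOV R0, 84  → R0 = 84
  MOV R1, R2  → R1 = 87  (save R2)
  MOV R2, R0  → R2 = 84  (R2 gets R0's value)
  MOV R0, R1  → R0 = 87  (R0 gets saved value)
Final: R2 = 84

84


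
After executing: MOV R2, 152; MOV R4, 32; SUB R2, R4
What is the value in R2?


Register state trace:
  MOV R2, 152  → R2 = 152
  MOV R4, 32  → R4 = 32
  SUB R2, R4  → R2 = 152 - 32 = 120
Final: R2 = 120

120


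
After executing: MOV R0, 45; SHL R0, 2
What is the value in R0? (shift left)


Register state trace:
  MOV R0, 45  → R0 = 45
  SHL R0, 2  → R0 = 45 << 2 = 45 * 2^2 = 180
Final: R0 = 180

180


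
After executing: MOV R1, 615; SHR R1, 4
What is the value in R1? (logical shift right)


Register state trace:
  MOV R1, 615  → R1 = 615
  SHR R1, 4  → R1 = 615 >> 4 = 615 // 2^4 = 38
Final: R1 = 38

38


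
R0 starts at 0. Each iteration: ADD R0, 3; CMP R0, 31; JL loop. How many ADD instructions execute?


Loop trace (R0 starts at 0, target 31, step 3):
  ADD #1: R0 = 0 + 3 = 3  → 3 < 31, loop
  ADD #2: R0 = 3 + 3 = 6  → 6 < 31, loop
  ADD #3: R0 = 6 + 3 = 9  → 9 < 31, loop
  ADD #4: R0 = 9 + 3 = 12  → 12 < 31, loop
  ADD #5: R0 = 12 + 3 = 15  → 15 < 31, loop
  ADD #6: R0 = 15 + 3 = 18  → 18 < 31, loop
  ADD #7: R0 = 18 + 3 = 21  → 21 < 31, loop
  ADD #8: R0 = 21 + 3 = 24  → 24 < 31, loop
  ADD #9: R0 = 24 + 3 = 27  → 27 < 31, loop
  ADD #10: R0 = 27 + 3 = 30  → 30 < 31, loop
  ADD #11: R0 = 30 + 3 = 33  → 33 >= 31, exit
Total ADD instructions: 11

11


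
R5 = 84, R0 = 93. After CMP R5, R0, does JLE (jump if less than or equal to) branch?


Trace:
  R5 = 84, R0 = 93
  CMP R5, R0  → compares 84 vs 93
  JLE checks: is 84 less than or equal to 93?
  84 < 93, so condition is true
Branch taken: Yes

Yes


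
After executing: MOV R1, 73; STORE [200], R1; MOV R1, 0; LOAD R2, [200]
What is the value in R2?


Register and memory trace:
  MOV R1, 73  → R1 = 73
  STORE [200], R1  → mem[200] = 73
  MOV R1, 0  → R1 = 0
  LOAD R2, [200]  → R2 = mem[200] = 73
Final: R2 = 73

73


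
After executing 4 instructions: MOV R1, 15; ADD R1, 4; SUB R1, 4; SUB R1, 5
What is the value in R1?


Register state trace:
  MOV R1, 15  → R1 = 15
  ADD R1, 4  → R1 = 15 + 4 = 19
  SUB R1, 4  → R1 = 19 - 4 = 15
  SUB R1, 5  → R1 = 15 - 5 = 10
Final: R1 = 10

10


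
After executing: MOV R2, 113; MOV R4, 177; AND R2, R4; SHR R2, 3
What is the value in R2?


Register state trace:
  MOV R2, 113  → R2 = 113 (0b01110001)
  MOV R4, 177  → R4 = 177 (0b10110001)
  AND R2, R4  → R2 = 113 AND 177 = 49 (0b00110001)
  SHR R2, 3  → R2 = 49 >> 3 = 6
Final: R2 = 6

6


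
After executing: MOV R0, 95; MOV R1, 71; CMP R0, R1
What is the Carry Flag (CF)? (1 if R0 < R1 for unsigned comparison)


Register state trace:
  MOV R0, 95  → R0 = 95
  MOV R1, 71  → R1 = 71
  CMP R0, R1  → unsigned 95 - 71: no borrow
  95 >= 71, so CF = 0
CF = 0

0


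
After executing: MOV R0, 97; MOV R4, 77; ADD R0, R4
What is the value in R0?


Register state trace:
  MOV R0, 97  → R0 = 97
  MOV R4, 77  → R4 = 77
  ADD R0, R4  → R0 = 97 + 77 = 174
Final: R0 = 174

174


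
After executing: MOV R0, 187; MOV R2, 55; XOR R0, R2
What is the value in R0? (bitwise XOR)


Register state trace:
  MOV R0, 187  → R0 = 187 (0b10111011)
  MOV R2, 55  → R2 = 55 (0b00110111)
  XOR R0, R2  → R0 = 187 XOR 55 = 140 (0b10001100)
Final: R0 = 140

140


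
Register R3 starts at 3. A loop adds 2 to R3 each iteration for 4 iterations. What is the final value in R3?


Starting value: R3 = 3
  Iter 1: R3 = 3 + 2 = 5
  Iter 2: R3 = 5 + 2 = 7
  Iter 3: R3 = 7 + 2 = 9
  Iter 4: R3 = 9 + 2 = 11
Final: R3 = 11

11


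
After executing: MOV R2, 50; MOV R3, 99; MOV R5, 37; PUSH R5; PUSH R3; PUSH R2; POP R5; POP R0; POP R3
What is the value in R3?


Stack trace (top is rightmost):
  MOV R2, 50  → R2 = 50
  MOV R3, 99  → R3 = 99
  MOV R5, 37  → R5 = 37
  PUSH R5  → stack: [37]
  PUSH R3  → stack: [37, 99]
  PUSH R2  → stack: [37, 99, 50]
  POP R5  → R5 = 50, stack: [37, 99]
  POP R0  → R0 = 99, stack: [37]
  POP R3  → R3 = 37, stack: []
Final: R3 = 37

37


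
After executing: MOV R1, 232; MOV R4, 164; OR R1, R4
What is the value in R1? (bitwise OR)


Register state trace:
  MOV R1, 232  → R1 = 232 (0b11101000)
  MOV R4, 164  → R4 = 164 (0b10100100)
  OR R1, R4   → R1 = 232 OR 164 = 236 (0b11101100)
Final: R1 = 236

236


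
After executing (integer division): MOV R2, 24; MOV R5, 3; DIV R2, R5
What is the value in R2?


Register state trace:
  MOV R2, 24  → R2 = 24
  MOV R5, 3  → R5 = 3
  DIV R2, R5  → R2 = 24 // 3 = 8
Final: R2 = 8

8


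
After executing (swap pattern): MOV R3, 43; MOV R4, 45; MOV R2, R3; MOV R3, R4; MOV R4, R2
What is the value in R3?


Register state trace (swap pattern):
  MOV R3, 43  → R3 = 43
  MOV R4, 45  → R4 = 45
  MOV R2, R3  → R2 = 43  (save R3)
  MOV R3, R4  → R3 = 45  (R3 gets R4's value)
  MOV R4, R2  → R4 = 43  (R4 gets saved value)
Final: R3 = 45

45


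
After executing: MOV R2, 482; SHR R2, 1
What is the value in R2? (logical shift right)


Register state trace:
  MOV R2, 482  → R2 = 482
  SHR R2, 1  → R2 = 482 >> 1 = 482 // 2^1 = 241
Final: R2 = 241

241


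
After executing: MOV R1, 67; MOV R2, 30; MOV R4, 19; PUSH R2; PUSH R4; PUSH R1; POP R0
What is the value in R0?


Stack trace (top is rightmost):
  MOV R1, 67  → R1 = 67
  MOV R2, 30  → R2 = 30
  MOV R4, 19  → R4 = 19
  PUSH R2  → stack: [30]
  PUSH R4  → stack: [30, 19]
  PUSH R1  → stack: [30, 19, 67]
  POP R0  → R0 = 67, stack: [30, 19]
Final: R0 = 67

67


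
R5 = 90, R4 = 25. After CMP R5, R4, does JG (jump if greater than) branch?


Trace:
  R5 = 90, R4 = 25
  CMP R5, R4  → compares 90 vs 25
  JG checks: is 90 greater than 25?
  90 > 25, so condition is true
Branch taken: Yes

Yes


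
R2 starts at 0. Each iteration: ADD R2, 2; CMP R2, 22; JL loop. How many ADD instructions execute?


Loop trace (R2 starts at 0, target 22, step 2):
  ADD #1: R2 = 0 + 2 = 2  → 2 < 22, loop
  ADD #2: R2 = 2 + 2 = 4  → 4 < 22, loop
  ADD #3: R2 = 4 + 2 = 6  → 6 < 22, loop
  ADD #4: R2 = 6 + 2 = 8  → 8 < 22, loop
  ADD #5: R2 = 8 + 2 = 10  → 10 < 22, loop
  ADD #6: R2 = 10 + 2 = 12  → 12 < 22, loop
  ADD #7: R2 = 12 + 2 = 14  → 14 < 22, loop
  ADD #8: R2 = 14 + 2 = 16  → 16 < 22, loop
  ADD #9: R2 = 16 + 2 = 18  → 18 < 22, loop
  ADD #10: R2 = 18 + 2 = 20  → 20 < 22, loop
  ADD #11: R2 = 20 + 2 = 22  → 22 >= 22, exit
Total ADD instructions: 11

11


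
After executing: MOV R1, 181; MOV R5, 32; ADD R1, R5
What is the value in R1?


Register state trace:
  MOV R1, 181  → R1 = 181
  MOV R5, 32  → R5 = 32
  ADD R1, R5  → R1 = 181 + 32 = 213
Final: R1 = 213

213


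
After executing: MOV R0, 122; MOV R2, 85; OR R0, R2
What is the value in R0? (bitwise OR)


Register state trace:
  MOV R0, 122  → R0 = 122 (0b01111010)
  MOV R2, 85  → R2 = 85 (0b01010101)
  OR R0, R2   → R0 = 122 OR 85 = 127 (0b01111111)
Final: R0 = 127

127


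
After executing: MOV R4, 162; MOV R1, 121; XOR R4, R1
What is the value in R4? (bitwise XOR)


Register state trace:
  MOV R4, 162  → R4 = 162 (0b10100010)
  MOV R1, 121  → R1 = 121 (0b01111001)
  XOR R4, R1  → R4 = 162 XOR 121 = 219 (0b11011011)
Final: R4 = 219

219


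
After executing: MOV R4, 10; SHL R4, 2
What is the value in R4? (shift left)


Register state trace:
  MOV R4, 10  → R4 = 10
  SHL R4, 2  → R4 = 10 << 2 = 10 * 2^2 = 40
Final: R4 = 40

40


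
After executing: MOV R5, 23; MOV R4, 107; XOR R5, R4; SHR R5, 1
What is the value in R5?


Register state trace:
  MOV R5, 23  → R5 = 23 (0b00010111)
  MOV R4, 107  → R4 = 107 (0b01101011)
  XOR R5, R4  → R5 = 23 XOR 107 = 124 (0b01111100)
  SHR R5, 1  → R5 = 124 >> 1 = 62
Final: R5 = 62

62


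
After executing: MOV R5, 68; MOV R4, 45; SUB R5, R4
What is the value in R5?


Register state trace:
  MOV R5, 68  → R5 = 68
  MOV R4, 45  → R4 = 45
  SUB R5, R4  → R5 = 68 - 45 = 23
Final: R5 = 23

23
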